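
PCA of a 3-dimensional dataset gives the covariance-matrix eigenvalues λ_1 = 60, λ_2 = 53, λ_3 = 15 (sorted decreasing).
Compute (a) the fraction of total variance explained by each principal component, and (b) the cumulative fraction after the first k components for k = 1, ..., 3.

Step 1 — total variance = trace(Sigma) = Σ λ_i = 60 + 53 + 15 = 128.

Step 2 — fraction explained by component i = λ_i / Σ λ:
  PC1: 60/128 = 0.4688
  PC2: 53/128 = 0.4141
  PC3: 15/128 = 0.1172

Step 3 — cumulative fraction after k components = (λ_1 + ... + λ_k) / Σ λ:
  k = 1: 60/128 = 0.4688
  k = 2: (60 + 53)/128 = 113/128 = 0.8828
  k = 3: (60 + 53 + 15)/128 = 128/128 = 1

Summary (fraction, with percent):

explained: PC1 0.4688 (46.88%), PC2 0.4141 (41.41%), PC3 0.1172 (11.72%);  cumulative: 0.4688, 0.8828, 1


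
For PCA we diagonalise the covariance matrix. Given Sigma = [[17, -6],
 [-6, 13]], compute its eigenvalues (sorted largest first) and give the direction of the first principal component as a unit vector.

Step 1 — characteristic polynomial of 2×2 Sigma:
  det(Sigma - λI) = λ² - trace · λ + det = 0.
  trace = 17 + 13 = 30, det = 17·13 - (-6)² = 185.
Step 2 — discriminant:
  Δ = trace² - 4·det = 900 - 740 = 160.
Step 3 — eigenvalues:
  λ = (trace ± √Δ)/2 = (30 ± 12.6491)/2,
  λ_1 = 21.3246,  λ_2 = 8.6754.

Step 4 — unit eigenvector for λ_1: solve (Sigma - λ_1 I)v = 0. First row:
  (17 - 21.3246)·v_x + (-6)·v_y = 0, i.e. (-4.3246)·v_x + (-6)·v_y = 0,
  so v ∝ (b, λ_1 - a) = (-6, 4.3246); multiply by -1 so the first entry is positive: u = (6, -4.3246).
  ||u|| = √((6)² + (-4.3246)²) = √(54.7018) ≈ 7.3961,
  v_1 = u/||u|| ≈ (0.8112, -0.5847) (||v_1|| = 1).

λ_1 = 21.3246,  λ_2 = 8.6754;  v_1 ≈ (0.8112, -0.5847)


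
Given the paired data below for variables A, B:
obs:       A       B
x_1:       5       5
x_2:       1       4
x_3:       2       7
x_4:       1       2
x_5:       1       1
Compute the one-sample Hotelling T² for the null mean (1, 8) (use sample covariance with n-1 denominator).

Step 1 — sample mean vector:
  mean(A) = (5 + 1 + 2 + 1 + 1) / 5 = 10/5 = 2
  mean(B) = (5 + 4 + 7 + 2 + 1) / 5 = 19/5 = 3.8
  x̄ = (2, 3.8),  deviation x̄ - mu_0 = (2, 3.8) - (1, 8) = (1, -4.2).

Step 2 — sample covariance matrix, S[i,j] = (1/(n-1)) · Σ_k (x_{k,i} - mean_i) · (x_{k,j} - mean_j), divisor n-1 = 4:
  S[A,A] = ((3)·(3) + (-1)·(-1) + (0)·(0) + (-1)·(-1) + (-1)·(-1)) / 4 = 12/4 = 3
  S[A,B] = ((3)·(1.2) + (-1)·(0.2) + (0)·(3.2) + (-1)·(-1.8) + (-1)·(-2.8)) / 4 = 8/4 = 2
  S[B,B] = ((1.2)·(1.2) + (0.2)·(0.2) + (3.2)·(3.2) + (-1.8)·(-1.8) + (-2.8)·(-2.8)) / 4 = 22.8/4 = 5.7
  S = [[3, 2],
 [2, 5.7]].

Step 3 — invert S. det(S) = 3·5.7 - (2)² = 13.1.
  S^{-1} = (1/det) · [[d, -b], [-b, a]] = [[0.4351, -0.1527],
 [-0.1527, 0.229]].

Step 4 — quadratic form (x̄ - mu_0)^T · S^{-1} · (x̄ - mu_0):
  S^{-1} · (x̄ - mu_0) = (1.0763, -1.1145),
  (x̄ - mu_0)^T · [...] = (1)·(1.0763) + (-4.2)·(-1.1145) = 5.7573.

Step 5 — scale by n: T² = 5 · 5.7573 = 28.7863.

T² ≈ 28.7863


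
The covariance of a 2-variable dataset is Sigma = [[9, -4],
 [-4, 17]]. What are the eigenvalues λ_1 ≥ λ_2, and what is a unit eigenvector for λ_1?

Step 1 — characteristic polynomial of 2×2 Sigma:
  det(Sigma - λI) = λ² - trace · λ + det = 0.
  trace = 9 + 17 = 26, det = 9·17 - (-4)² = 137.
Step 2 — discriminant:
  Δ = trace² - 4·det = 676 - 548 = 128.
Step 3 — eigenvalues:
  λ = (trace ± √Δ)/2 = (26 ± 11.3137)/2,
  λ_1 = 18.6569,  λ_2 = 7.3431.

Step 4 — unit eigenvector for λ_1: solve (Sigma - λ_1 I)v = 0. First row:
  (9 - 18.6569)·v_x + (-4)·v_y = 0, i.e. (-9.6569)·v_x + (-4)·v_y = 0,
  so v ∝ (b, λ_1 - a) = (-4, 9.6569); multiply by -1 so the first entry is positive: u = (4, -9.6569).
  ||u|| = √((4)² + (-9.6569)²) = √(109.2548) ≈ 10.4525,
  v_1 = u/||u|| ≈ (0.3827, -0.9239) (||v_1|| = 1).

λ_1 = 18.6569,  λ_2 = 7.3431;  v_1 ≈ (0.3827, -0.9239)


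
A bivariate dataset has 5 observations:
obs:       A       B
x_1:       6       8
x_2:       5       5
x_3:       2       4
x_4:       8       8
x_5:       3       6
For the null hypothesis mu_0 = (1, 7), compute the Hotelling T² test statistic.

Step 1 — sample mean vector:
  mean(A) = (6 + 5 + 2 + 8 + 3) / 5 = 24/5 = 4.8
  mean(B) = (8 + 5 + 4 + 8 + 6) / 5 = 31/5 = 6.2
  x̄ = (4.8, 6.2),  deviation x̄ - mu_0 = (4.8, 6.2) - (1, 7) = (3.8, -0.8).

Step 2 — sample covariance matrix, S[i,j] = (1/(n-1)) · Σ_k (x_{k,i} - mean_i) · (x_{k,j} - mean_j), divisor n-1 = 4:
  S[A,A] = ((1.2)·(1.2) + (0.2)·(0.2) + (-2.8)·(-2.8) + (3.2)·(3.2) + (-1.8)·(-1.8)) / 4 = 22.8/4 = 5.7
  S[A,B] = ((1.2)·(1.8) + (0.2)·(-1.2) + (-2.8)·(-2.2) + (3.2)·(1.8) + (-1.8)·(-0.2)) / 4 = 14.2/4 = 3.55
  S[B,B] = ((1.8)·(1.8) + (-1.2)·(-1.2) + (-2.2)·(-2.2) + (1.8)·(1.8) + (-0.2)·(-0.2)) / 4 = 12.8/4 = 3.2
  S = [[5.7, 3.55],
 [3.55, 3.2]].

Step 3 — invert S. det(S) = 5.7·3.2 - (3.55)² = 5.6375.
  S^{-1} = (1/det) · [[d, -b], [-b, a]] = [[0.5676, -0.6297],
 [-0.6297, 1.0111]].

Step 4 — quadratic form (x̄ - mu_0)^T · S^{-1} · (x̄ - mu_0):
  S^{-1} · (x̄ - mu_0) = (2.6608, -3.2018),
  (x̄ - mu_0)^T · [...] = (3.8)·(2.6608) + (-0.8)·(-3.2018) = 12.6723.

Step 5 — scale by n: T² = 5 · 12.6723 = 63.3614.

T² ≈ 63.3614


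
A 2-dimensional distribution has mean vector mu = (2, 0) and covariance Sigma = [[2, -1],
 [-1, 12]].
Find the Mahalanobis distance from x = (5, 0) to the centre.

Step 1 — centre the observation: (x - mu) = (3, 0).

Step 2 — invert Sigma. det(Sigma) = 2·12 - (-1)² = 23.
  Sigma^{-1} = (1/det) · [[d, -b], [-b, a]] = [[0.5217, 0.0435],
 [0.0435, 0.087]].

Step 3 — form the quadratic (x - mu)^T · Sigma^{-1} · (x - mu):
  Sigma^{-1} · (x - mu) = (1.5652, 0.1304).
  (x - mu)^T · [Sigma^{-1} · (x - mu)] = (3)·(1.5652) + (0)·(0.1304) = 4.6957.

Step 4 — take square root: d = √(4.6957) ≈ 2.1669.

d(x, mu) = √(4.6957) ≈ 2.1669


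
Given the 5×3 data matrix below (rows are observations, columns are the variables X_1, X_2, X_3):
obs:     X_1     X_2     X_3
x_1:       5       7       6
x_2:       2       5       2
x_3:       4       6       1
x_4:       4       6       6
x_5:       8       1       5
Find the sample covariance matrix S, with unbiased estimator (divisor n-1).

Step 1 — column means:
  mean(X_1) = (5 + 2 + 4 + 4 + 8) / 5 = 23/5 = 4.6
  mean(X_2) = (7 + 5 + 6 + 6 + 1) / 5 = 25/5 = 5
  mean(X_3) = (6 + 2 + 1 + 6 + 5) / 5 = 20/5 = 4

Step 2 — sample covariance S[i,j] = (1/(n-1)) · Σ_k (x_{k,i} - mean_i) · (x_{k,j} - mean_j), with n-1 = 4.
  S[X_1,X_1] = ((0.4)·(0.4) + (-2.6)·(-2.6) + (-0.6)·(-0.6) + (-0.6)·(-0.6) + (3.4)·(3.4)) / 4 = 19.2/4 = 4.8
  S[X_1,X_2] = ((0.4)·(2) + (-2.6)·(0) + (-0.6)·(1) + (-0.6)·(1) + (3.4)·(-4)) / 4 = -14/4 = -3.5
  S[X_1,X_3] = ((0.4)·(2) + (-2.6)·(-2) + (-0.6)·(-3) + (-0.6)·(2) + (3.4)·(1)) / 4 = 10/4 = 2.5
  S[X_2,X_2] = ((2)·(2) + (0)·(0) + (1)·(1) + (1)·(1) + (-4)·(-4)) / 4 = 22/4 = 5.5
  S[X_2,X_3] = ((2)·(2) + (0)·(-2) + (1)·(-3) + (1)·(2) + (-4)·(1)) / 4 = -1/4 = -0.25
  S[X_3,X_3] = ((2)·(2) + (-2)·(-2) + (-3)·(-3) + (2)·(2) + (1)·(1)) / 4 = 22/4 = 5.5

S is symmetric (S[j,i] = S[i,j]). Assembling:

S = [[4.8, -3.5, 2.5],
 [-3.5, 5.5, -0.25],
 [2.5, -0.25, 5.5]]


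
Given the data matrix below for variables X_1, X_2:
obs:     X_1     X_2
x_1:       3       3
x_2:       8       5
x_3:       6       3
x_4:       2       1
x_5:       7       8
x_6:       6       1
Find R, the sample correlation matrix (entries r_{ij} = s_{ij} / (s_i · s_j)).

Step 1 — column means:
  mean(X_1) = (3 + 8 + 6 + 2 + 7 + 6) / 6 = 32/6 = 5.3333
  mean(X_2) = (3 + 5 + 3 + 1 + 8 + 1) / 6 = 21/6 = 3.5

Step 2 — sample variances and covariances s[i,j] = (1/(n-1)) · Σ_k (x_{k,i} - mean_i) · (x_{k,j} - mean_j), with n-1 = 5:
  s[X_1,X_1] = ((-2.3333)·(-2.3333) + (2.6667)·(2.6667) + (0.6667)·(0.6667) + (-3.3333)·(-3.3333) + (1.6667)·(1.6667) + (0.6667)·(0.6667)) / 5 = 27.3333/5 = 5.4667
  s[X_1,X_2] = ((-2.3333)·(-0.5) + (2.6667)·(1.5) + (0.6667)·(-0.5) + (-3.3333)·(-2.5) + (1.6667)·(4.5) + (0.6667)·(-2.5)) / 5 = 19/5 = 3.8
  s[X_2,X_2] = ((-0.5)·(-0.5) + (1.5)·(1.5) + (-0.5)·(-0.5) + (-2.5)·(-2.5) + (4.5)·(4.5) + (-2.5)·(-2.5)) / 5 = 35.5/5 = 7.1
  Sample standard deviations s_i = √(s[i,i]):
  s(X_1) = √(5.4667) = 2.3381
  s(X_2) = √(7.1) = 2.6646

Step 3 — r_{ij} = s_{ij} / (s_i · s_j):
  r[X_1,X_1] = 1 (diagonal).
  r[X_1,X_2] = 3.8 / (2.3381 · 2.6646) = 3.8 / 6.23 = 0.6099
  r[X_2,X_2] = 1 (diagonal).

R is symmetric with unit diagonal. Assembling:

R = [[1, 0.6099],
 [0.6099, 1]]


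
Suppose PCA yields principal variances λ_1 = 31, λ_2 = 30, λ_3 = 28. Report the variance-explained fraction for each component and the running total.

Step 1 — total variance = trace(Sigma) = Σ λ_i = 31 + 30 + 28 = 89.

Step 2 — fraction explained by component i = λ_i / Σ λ:
  PC1: 31/89 = 0.3483
  PC2: 30/89 = 0.3371
  PC3: 28/89 = 0.3146

Step 3 — cumulative fraction after k components = (λ_1 + ... + λ_k) / Σ λ:
  k = 1: 31/89 = 0.3483
  k = 2: (31 + 30)/89 = 61/89 = 0.6854
  k = 3: (31 + 30 + 28)/89 = 89/89 = 1

Summary (fraction, with percent):

explained: PC1 0.3483 (34.83%), PC2 0.3371 (33.71%), PC3 0.3146 (31.46%);  cumulative: 0.3483, 0.6854, 1


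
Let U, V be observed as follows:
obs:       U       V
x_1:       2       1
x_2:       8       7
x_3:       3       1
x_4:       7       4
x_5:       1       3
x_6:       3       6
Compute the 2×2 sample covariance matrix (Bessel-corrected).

Step 1 — column means:
  mean(U) = (2 + 8 + 3 + 7 + 1 + 3) / 6 = 24/6 = 4
  mean(V) = (1 + 7 + 1 + 4 + 3 + 6) / 6 = 22/6 = 3.6667

Step 2 — sample covariance S[i,j] = (1/(n-1)) · Σ_k (x_{k,i} - mean_i) · (x_{k,j} - mean_j), with n-1 = 5.
  S[U,U] = ((-2)·(-2) + (4)·(4) + (-1)·(-1) + (3)·(3) + (-3)·(-3) + (-1)·(-1)) / 5 = 40/5 = 8
  S[U,V] = ((-2)·(-2.6667) + (4)·(3.3333) + (-1)·(-2.6667) + (3)·(0.3333) + (-3)·(-0.6667) + (-1)·(2.3333)) / 5 = 22/5 = 4.4
  S[V,V] = ((-2.6667)·(-2.6667) + (3.3333)·(3.3333) + (-2.6667)·(-2.6667) + (0.3333)·(0.3333) + (-0.6667)·(-0.6667) + (2.3333)·(2.3333)) / 5 = 31.3333/5 = 6.2667

S is symmetric (S[j,i] = S[i,j]). Assembling:

S = [[8, 4.4],
 [4.4, 6.2667]]


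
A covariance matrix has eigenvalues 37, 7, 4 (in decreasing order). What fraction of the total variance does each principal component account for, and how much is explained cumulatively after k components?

Step 1 — total variance = trace(Sigma) = Σ λ_i = 37 + 7 + 4 = 48.

Step 2 — fraction explained by component i = λ_i / Σ λ:
  PC1: 37/48 = 0.7708
  PC2: 7/48 = 0.1458
  PC3: 4/48 = 0.0833

Step 3 — cumulative fraction after k components = (λ_1 + ... + λ_k) / Σ λ:
  k = 1: 37/48 = 0.7708
  k = 2: (37 + 7)/48 = 44/48 = 0.9167
  k = 3: (37 + 7 + 4)/48 = 48/48 = 1

Summary (fraction, with percent):

explained: PC1 0.7708 (77.08%), PC2 0.1458 (14.58%), PC3 0.0833 (8.33%);  cumulative: 0.7708, 0.9167, 1


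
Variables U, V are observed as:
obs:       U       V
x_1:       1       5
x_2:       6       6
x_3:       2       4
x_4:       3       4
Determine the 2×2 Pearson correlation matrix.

Step 1 — column means:
  mean(U) = (1 + 6 + 2 + 3) / 4 = 12/4 = 3
  mean(V) = (5 + 6 + 4 + 4) / 4 = 19/4 = 4.75

Step 2 — sample variances and covariances s[i,j] = (1/(n-1)) · Σ_k (x_{k,i} - mean_i) · (x_{k,j} - mean_j), with n-1 = 3:
  s[U,U] = ((-2)·(-2) + (3)·(3) + (-1)·(-1) + (0)·(0)) / 3 = 14/3 = 4.6667
  s[U,V] = ((-2)·(0.25) + (3)·(1.25) + (-1)·(-0.75) + (0)·(-0.75)) / 3 = 4/3 = 1.3333
  s[V,V] = ((0.25)·(0.25) + (1.25)·(1.25) + (-0.75)·(-0.75) + (-0.75)·(-0.75)) / 3 = 2.75/3 = 0.9167
  Sample standard deviations s_i = √(s[i,i]):
  s(U) = √(4.6667) = 2.1602
  s(V) = √(0.9167) = 0.9574

Step 3 — r_{ij} = s_{ij} / (s_i · s_j):
  r[U,U] = 1 (diagonal).
  r[U,V] = 1.3333 / (2.1602 · 0.9574) = 1.3333 / 2.0683 = 0.6447
  r[V,V] = 1 (diagonal).

R is symmetric with unit diagonal. Assembling:

R = [[1, 0.6447],
 [0.6447, 1]]


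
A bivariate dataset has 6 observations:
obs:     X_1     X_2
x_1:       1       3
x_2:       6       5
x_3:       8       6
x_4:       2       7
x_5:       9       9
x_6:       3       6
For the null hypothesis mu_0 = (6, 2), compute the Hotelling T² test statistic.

Step 1 — sample mean vector:
  mean(X_1) = (1 + 6 + 8 + 2 + 9 + 3) / 6 = 29/6 = 4.8333
  mean(X_2) = (3 + 5 + 6 + 7 + 9 + 6) / 6 = 36/6 = 6
  x̄ = (4.8333, 6),  deviation x̄ - mu_0 = (4.8333, 6) - (6, 2) = (-1.1667, 4).

Step 2 — sample covariance matrix, S[i,j] = (1/(n-1)) · Σ_k (x_{k,i} - mean_i) · (x_{k,j} - mean_j), divisor n-1 = 5:
  S[X_1,X_1] = ((-3.8333)·(-3.8333) + (1.1667)·(1.1667) + (3.1667)·(3.1667) + (-2.8333)·(-2.8333) + (4.1667)·(4.1667) + (-1.8333)·(-1.8333)) / 5 = 54.8333/5 = 10.9667
  S[X_1,X_2] = ((-3.8333)·(-3) + (1.1667)·(-1) + (3.1667)·(0) + (-2.8333)·(1) + (4.1667)·(3) + (-1.8333)·(0)) / 5 = 20/5 = 4
  S[X_2,X_2] = ((-3)·(-3) + (-1)·(-1) + (0)·(0) + (1)·(1) + (3)·(3) + (0)·(0)) / 5 = 20/5 = 4
  S = [[10.9667, 4],
 [4, 4]].

Step 3 — invert S. det(S) = 10.9667·4 - (4)² = 27.8667.
  S^{-1} = (1/det) · [[d, -b], [-b, a]] = [[0.1435, -0.1435],
 [-0.1435, 0.3935]].

Step 4 — quadratic form (x̄ - mu_0)^T · S^{-1} · (x̄ - mu_0):
  S^{-1} · (x̄ - mu_0) = (-0.7416, 1.7416),
  (x̄ - mu_0)^T · [...] = (-1.1667)·(-0.7416) + (4)·(1.7416) = 7.8317.

Step 5 — scale by n: T² = 6 · 7.8317 = 46.9904.

T² ≈ 46.9904


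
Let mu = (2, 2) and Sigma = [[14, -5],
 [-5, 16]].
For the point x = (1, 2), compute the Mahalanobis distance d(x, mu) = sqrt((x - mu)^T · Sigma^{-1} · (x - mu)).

Step 1 — centre the observation: (x - mu) = (-1, 0).

Step 2 — invert Sigma. det(Sigma) = 14·16 - (-5)² = 199.
  Sigma^{-1} = (1/det) · [[d, -b], [-b, a]] = [[0.0804, 0.0251],
 [0.0251, 0.0704]].

Step 3 — form the quadratic (x - mu)^T · Sigma^{-1} · (x - mu):
  Sigma^{-1} · (x - mu) = (-0.0804, -0.0251).
  (x - mu)^T · [Sigma^{-1} · (x - mu)] = (-1)·(-0.0804) + (0)·(-0.0251) = 0.0804.

Step 4 — take square root: d = √(0.0804) ≈ 0.2836.

d(x, mu) = √(0.0804) ≈ 0.2836


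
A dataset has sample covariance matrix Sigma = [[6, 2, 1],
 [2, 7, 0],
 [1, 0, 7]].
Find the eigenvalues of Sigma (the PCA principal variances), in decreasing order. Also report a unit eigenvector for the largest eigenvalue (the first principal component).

Step 1 — characteristic polynomial p(λ) = det(λI - Sigma) = λ³ - tr·λ² + c_1·λ - det, where tr = trace, c_1 = sum of the principal 2×2 minors, det = det(Sigma):
  tr = 6 + 7 + 7 = 20,
  c_1 = (6·7 - (2)²) + (6·7 - (1)²) + (7·7 - (0)²) = 38 + 41 + 49 = 128,
  det = 6·(7·7 - (0)²) - (2)·((2)·7 - (0)·(1)) + (1)·((2)·(0) - 7·(1)) = 6·(49) - (2)·(14) + (1)·(-7) = 259.
  So p(λ) = λ³ - 20λ² + 128λ - 259.
Step 2 — look for an integer root (rational root theorem: any rational root is an integer divisor of 259). Testing λ = 7:
  p(7) = 343 - 980 + 896 - 259 = 0  ✓
  Dividing out (λ - 7): p(λ) = (λ - 7)(λ² - 13λ + 37).
Step 3 — remaining eigenvalues from the quadratic λ² - 13λ + 37 = 0:
  Δ = 13² - 4·37 = 169 - 148 = 21,  λ = (13 ± √21)/2 = (13 ± 4.5826)/2 ≈ 8.7913 or 4.2087.
  Sorted: λ_1 = 8.7913,  λ_2 = 7,  λ_3 = 4.2087  (check: sum = 20 = tr ✓).

Step 4 — unit eigenvector for λ_1 ≈ 8.7913: v spans the null space of (Sigma - λ_1 I), whose rows are
  r_1 = (-2.7913, 2, 1),  r_2 = (2, -1.7913, 0),  r_3 = (1, 0, -1.7913).
  v is orthogonal to every row, so take v ∝ r_1 × r_2 = ((2)·(0) - (1)·(-1.7913), (1)·(2) - (-2.7913)·(0), (-2.7913)·(-1.7913) - (2)·(2)) ≈ (1.7913, 2, 1).
  Let u = (1.7913, 2, 1).
  ||u|| = √((1.7913)² + (2)² + (1)²) = √(8.2087) ≈ 2.8651,  v_1 = u/||u|| ≈ (0.6252, 0.6981, 0.349) (||v_1|| = 1).

λ_1 = 8.7913,  λ_2 = 7,  λ_3 = 4.2087;  v_1 ≈ (0.6252, 0.6981, 0.349)


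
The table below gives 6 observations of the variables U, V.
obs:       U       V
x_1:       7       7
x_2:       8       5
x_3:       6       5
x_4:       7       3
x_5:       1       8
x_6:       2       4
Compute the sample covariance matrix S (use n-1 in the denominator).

Step 1 — column means:
  mean(U) = (7 + 8 + 6 + 7 + 1 + 2) / 6 = 31/6 = 5.1667
  mean(V) = (7 + 5 + 5 + 3 + 8 + 4) / 6 = 32/6 = 5.3333

Step 2 — sample covariance S[i,j] = (1/(n-1)) · Σ_k (x_{k,i} - mean_i) · (x_{k,j} - mean_j), with n-1 = 5.
  S[U,U] = ((1.8333)·(1.8333) + (2.8333)·(2.8333) + (0.8333)·(0.8333) + (1.8333)·(1.8333) + (-4.1667)·(-4.1667) + (-3.1667)·(-3.1667)) / 5 = 42.8333/5 = 8.5667
  S[U,V] = ((1.8333)·(1.6667) + (2.8333)·(-0.3333) + (0.8333)·(-0.3333) + (1.8333)·(-2.3333) + (-4.1667)·(2.6667) + (-3.1667)·(-1.3333)) / 5 = -9.3333/5 = -1.8667
  S[V,V] = ((1.6667)·(1.6667) + (-0.3333)·(-0.3333) + (-0.3333)·(-0.3333) + (-2.3333)·(-2.3333) + (2.6667)·(2.6667) + (-1.3333)·(-1.3333)) / 5 = 17.3333/5 = 3.4667

S is symmetric (S[j,i] = S[i,j]). Assembling:

S = [[8.5667, -1.8667],
 [-1.8667, 3.4667]]


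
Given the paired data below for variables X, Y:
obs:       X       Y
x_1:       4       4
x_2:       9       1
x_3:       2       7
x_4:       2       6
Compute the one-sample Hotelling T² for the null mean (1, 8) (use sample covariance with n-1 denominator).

Step 1 — sample mean vector:
  mean(X) = (4 + 9 + 2 + 2) / 4 = 17/4 = 4.25
  mean(Y) = (4 + 1 + 7 + 6) / 4 = 18/4 = 4.5
  x̄ = (4.25, 4.5),  deviation x̄ - mu_0 = (4.25, 4.5) - (1, 8) = (3.25, -3.5).

Step 2 — sample covariance matrix, S[i,j] = (1/(n-1)) · Σ_k (x_{k,i} - mean_i) · (x_{k,j} - mean_j), divisor n-1 = 3:
  S[X,X] = ((-0.25)·(-0.25) + (4.75)·(4.75) + (-2.25)·(-2.25) + (-2.25)·(-2.25)) / 3 = 32.75/3 = 10.9167
  S[X,Y] = ((-0.25)·(-0.5) + (4.75)·(-3.5) + (-2.25)·(2.5) + (-2.25)·(1.5)) / 3 = -25.5/3 = -8.5
  S[Y,Y] = ((-0.5)·(-0.5) + (-3.5)·(-3.5) + (2.5)·(2.5) + (1.5)·(1.5)) / 3 = 21/3 = 7
  S = [[10.9167, -8.5],
 [-8.5, 7]].

Step 3 — invert S. det(S) = 10.9167·7 - (-8.5)² = 4.1667.
  S^{-1} = (1/det) · [[d, -b], [-b, a]] = [[1.68, 2.04],
 [2.04, 2.62]].

Step 4 — quadratic form (x̄ - mu_0)^T · S^{-1} · (x̄ - mu_0):
  S^{-1} · (x̄ - mu_0) = (-1.68, -2.54),
  (x̄ - mu_0)^T · [...] = (3.25)·(-1.68) + (-3.5)·(-2.54) = 3.43.

Step 5 — scale by n: T² = 4 · 3.43 = 13.72.

T² ≈ 13.72


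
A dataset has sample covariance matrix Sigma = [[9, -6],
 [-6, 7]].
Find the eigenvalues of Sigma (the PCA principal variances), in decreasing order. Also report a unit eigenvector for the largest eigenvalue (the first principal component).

Step 1 — characteristic polynomial of 2×2 Sigma:
  det(Sigma - λI) = λ² - trace · λ + det = 0.
  trace = 9 + 7 = 16, det = 9·7 - (-6)² = 27.
Step 2 — discriminant:
  Δ = trace² - 4·det = 256 - 108 = 148.
Step 3 — eigenvalues:
  λ = (trace ± √Δ)/2 = (16 ± 12.1655)/2,
  λ_1 = 14.0828,  λ_2 = 1.9172.

Step 4 — unit eigenvector for λ_1: solve (Sigma - λ_1 I)v = 0. First row:
  (9 - 14.0828)·v_x + (-6)·v_y = 0, i.e. (-5.0828)·v_x + (-6)·v_y = 0,
  so v ∝ (b, λ_1 - a) = (-6, 5.0828); multiply by -1 so the first entry is positive: u = (6, -5.0828).
  ||u|| = √((6)² + (-5.0828)²) = √(61.8345) ≈ 7.8635,
  v_1 = u/||u|| ≈ (0.763, -0.6464) (||v_1|| = 1).

λ_1 = 14.0828,  λ_2 = 1.9172;  v_1 ≈ (0.763, -0.6464)


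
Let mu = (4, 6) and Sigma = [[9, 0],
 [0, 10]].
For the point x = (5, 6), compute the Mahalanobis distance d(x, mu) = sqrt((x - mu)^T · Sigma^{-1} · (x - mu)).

Step 1 — centre the observation: (x - mu) = (1, 0).

Step 2 — invert Sigma. det(Sigma) = 9·10 - (0)² = 90.
  Sigma^{-1} = (1/det) · [[d, -b], [-b, a]] = [[0.1111, 0],
 [0, 0.1]].

Step 3 — form the quadratic (x - mu)^T · Sigma^{-1} · (x - mu):
  Sigma^{-1} · (x - mu) = (0.1111, 0).
  (x - mu)^T · [Sigma^{-1} · (x - mu)] = (1)·(0.1111) + (0)·(0) = 0.1111.

Step 4 — take square root: d = √(0.1111) ≈ 0.3333.

d(x, mu) = √(0.1111) ≈ 0.3333


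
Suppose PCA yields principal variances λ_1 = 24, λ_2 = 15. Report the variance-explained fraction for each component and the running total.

Step 1 — total variance = trace(Sigma) = Σ λ_i = 24 + 15 = 39.

Step 2 — fraction explained by component i = λ_i / Σ λ:
  PC1: 24/39 = 0.6154
  PC2: 15/39 = 0.3846

Step 3 — cumulative fraction after k components = (λ_1 + ... + λ_k) / Σ λ:
  k = 1: 24/39 = 0.6154
  k = 2: (24 + 15)/39 = 39/39 = 1

Summary (fraction, with percent):

explained: PC1 0.6154 (61.54%), PC2 0.3846 (38.46%);  cumulative: 0.6154, 1


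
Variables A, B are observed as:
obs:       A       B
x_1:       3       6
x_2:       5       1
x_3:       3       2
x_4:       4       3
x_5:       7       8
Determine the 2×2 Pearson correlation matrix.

Step 1 — column means:
  mean(A) = (3 + 5 + 3 + 4 + 7) / 5 = 22/5 = 4.4
  mean(B) = (6 + 1 + 2 + 3 + 8) / 5 = 20/5 = 4

Step 2 — sample variances and covariances s[i,j] = (1/(n-1)) · Σ_k (x_{k,i} - mean_i) · (x_{k,j} - mean_j), with n-1 = 4:
  s[A,A] = ((-1.4)·(-1.4) + (0.6)·(0.6) + (-1.4)·(-1.4) + (-0.4)·(-0.4) + (2.6)·(2.6)) / 4 = 11.2/4 = 2.8
  s[A,B] = ((-1.4)·(2) + (0.6)·(-3) + (-1.4)·(-2) + (-0.4)·(-1) + (2.6)·(4)) / 4 = 9/4 = 2.25
  s[B,B] = ((2)·(2) + (-3)·(-3) + (-2)·(-2) + (-1)·(-1) + (4)·(4)) / 4 = 34/4 = 8.5
  Sample standard deviations s_i = √(s[i,i]):
  s(A) = √(2.8) = 1.6733
  s(B) = √(8.5) = 2.9155

Step 3 — r_{ij} = s_{ij} / (s_i · s_j):
  r[A,A] = 1 (diagonal).
  r[A,B] = 2.25 / (1.6733 · 2.9155) = 2.25 / 4.8785 = 0.4612
  r[B,B] = 1 (diagonal).

R is symmetric with unit diagonal. Assembling:

R = [[1, 0.4612],
 [0.4612, 1]]


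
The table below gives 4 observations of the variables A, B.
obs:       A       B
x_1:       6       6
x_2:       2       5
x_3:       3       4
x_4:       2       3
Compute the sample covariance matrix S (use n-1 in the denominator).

Step 1 — column means:
  mean(A) = (6 + 2 + 3 + 2) / 4 = 13/4 = 3.25
  mean(B) = (6 + 5 + 4 + 3) / 4 = 18/4 = 4.5

Step 2 — sample covariance S[i,j] = (1/(n-1)) · Σ_k (x_{k,i} - mean_i) · (x_{k,j} - mean_j), with n-1 = 3.
  S[A,A] = ((2.75)·(2.75) + (-1.25)·(-1.25) + (-0.25)·(-0.25) + (-1.25)·(-1.25)) / 3 = 10.75/3 = 3.5833
  S[A,B] = ((2.75)·(1.5) + (-1.25)·(0.5) + (-0.25)·(-0.5) + (-1.25)·(-1.5)) / 3 = 5.5/3 = 1.8333
  S[B,B] = ((1.5)·(1.5) + (0.5)·(0.5) + (-0.5)·(-0.5) + (-1.5)·(-1.5)) / 3 = 5/3 = 1.6667

S is symmetric (S[j,i] = S[i,j]). Assembling:

S = [[3.5833, 1.8333],
 [1.8333, 1.6667]]


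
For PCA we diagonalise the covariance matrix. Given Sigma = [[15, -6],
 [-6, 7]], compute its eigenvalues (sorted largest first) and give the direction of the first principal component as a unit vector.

Step 1 — characteristic polynomial of 2×2 Sigma:
  det(Sigma - λI) = λ² - trace · λ + det = 0.
  trace = 15 + 7 = 22, det = 15·7 - (-6)² = 69.
Step 2 — discriminant:
  Δ = trace² - 4·det = 484 - 276 = 208.
Step 3 — eigenvalues:
  λ = (trace ± √Δ)/2 = (22 ± 14.4222)/2,
  λ_1 = 18.2111,  λ_2 = 3.7889.

Step 4 — unit eigenvector for λ_1: solve (Sigma - λ_1 I)v = 0. First row:
  (15 - 18.2111)·v_x + (-6)·v_y = 0, i.e. (-3.2111)·v_x + (-6)·v_y = 0,
  so v ∝ (b, λ_1 - a) = (-6, 3.2111); multiply by -1 so the first entry is positive: u = (6, -3.2111).
  ||u|| = √((6)² + (-3.2111)²) = √(46.3112) ≈ 6.8052,
  v_1 = u/||u|| ≈ (0.8817, -0.4719) (||v_1|| = 1).

λ_1 = 18.2111,  λ_2 = 3.7889;  v_1 ≈ (0.8817, -0.4719)


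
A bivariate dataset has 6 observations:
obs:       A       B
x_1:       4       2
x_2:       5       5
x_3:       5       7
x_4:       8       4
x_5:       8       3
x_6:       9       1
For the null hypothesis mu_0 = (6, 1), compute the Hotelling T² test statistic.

Step 1 — sample mean vector:
  mean(A) = (4 + 5 + 5 + 8 + 8 + 9) / 6 = 39/6 = 6.5
  mean(B) = (2 + 5 + 7 + 4 + 3 + 1) / 6 = 22/6 = 3.6667
  x̄ = (6.5, 3.6667),  deviation x̄ - mu_0 = (6.5, 3.6667) - (6, 1) = (0.5, 2.6667).

Step 2 — sample covariance matrix, S[i,j] = (1/(n-1)) · Σ_k (x_{k,i} - mean_i) · (x_{k,j} - mean_j), divisor n-1 = 5:
  S[A,A] = ((-2.5)·(-2.5) + (-1.5)·(-1.5) + (-1.5)·(-1.5) + (1.5)·(1.5) + (1.5)·(1.5) + (2.5)·(2.5)) / 5 = 21.5/5 = 4.3
  S[A,B] = ((-2.5)·(-1.6667) + (-1.5)·(1.3333) + (-1.5)·(3.3333) + (1.5)·(0.3333) + (1.5)·(-0.6667) + (2.5)·(-2.6667)) / 5 = -10/5 = -2
  S[B,B] = ((-1.6667)·(-1.6667) + (1.3333)·(1.3333) + (3.3333)·(3.3333) + (0.3333)·(0.3333) + (-0.6667)·(-0.6667) + (-2.6667)·(-2.6667)) / 5 = 23.3333/5 = 4.6667
  S = [[4.3, -2],
 [-2, 4.6667]].

Step 3 — invert S. det(S) = 4.3·4.6667 - (-2)² = 16.0667.
  S^{-1} = (1/det) · [[d, -b], [-b, a]] = [[0.2905, 0.1245],
 [0.1245, 0.2676]].

Step 4 — quadratic form (x̄ - mu_0)^T · S^{-1} · (x̄ - mu_0):
  S^{-1} · (x̄ - mu_0) = (0.4772, 0.7759),
  (x̄ - mu_0)^T · [...] = (0.5)·(0.4772) + (2.6667)·(0.7759) = 2.3077.

Step 5 — scale by n: T² = 6 · 2.3077 = 13.8465.

T² ≈ 13.8465


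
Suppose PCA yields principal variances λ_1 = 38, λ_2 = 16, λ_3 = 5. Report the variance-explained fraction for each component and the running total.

Step 1 — total variance = trace(Sigma) = Σ λ_i = 38 + 16 + 5 = 59.

Step 2 — fraction explained by component i = λ_i / Σ λ:
  PC1: 38/59 = 0.6441
  PC2: 16/59 = 0.2712
  PC3: 5/59 = 0.0847

Step 3 — cumulative fraction after k components = (λ_1 + ... + λ_k) / Σ λ:
  k = 1: 38/59 = 0.6441
  k = 2: (38 + 16)/59 = 54/59 = 0.9153
  k = 3: (38 + 16 + 5)/59 = 59/59 = 1

Summary (fraction, with percent):

explained: PC1 0.6441 (64.41%), PC2 0.2712 (27.12%), PC3 0.0847 (8.47%);  cumulative: 0.6441, 0.9153, 1


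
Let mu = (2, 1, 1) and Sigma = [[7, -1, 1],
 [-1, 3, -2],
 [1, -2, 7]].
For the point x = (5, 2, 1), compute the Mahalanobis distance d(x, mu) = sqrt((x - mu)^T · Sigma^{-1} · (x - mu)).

Step 1 — centre the observation: (x - mu) = (3, 1, 0).

Step 2 — invert Sigma (cofactor / det for 3×3, or solve directly):
  Sigma^{-1} = [[0.1504, 0.0442, -0.0088],
 [0.0442, 0.4248, 0.115],
 [-0.0088, 0.115, 0.177]].

Step 3 — form the quadratic (x - mu)^T · Sigma^{-1} · (x - mu):
  Sigma^{-1} · (x - mu) = (0.4956, 0.5575, 0.0885).
  (x - mu)^T · [Sigma^{-1} · (x - mu)] = (3)·(0.4956) + (1)·(0.5575) + (0)·(0.0885) = 2.0442.

Step 4 — take square root: d = √(2.0442) ≈ 1.4298.

d(x, mu) = √(2.0442) ≈ 1.4298


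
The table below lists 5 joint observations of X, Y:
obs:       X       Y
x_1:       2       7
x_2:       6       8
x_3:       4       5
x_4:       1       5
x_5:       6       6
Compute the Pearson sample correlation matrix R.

Step 1 — column means:
  mean(X) = (2 + 6 + 4 + 1 + 6) / 5 = 19/5 = 3.8
  mean(Y) = (7 + 8 + 5 + 5 + 6) / 5 = 31/5 = 6.2

Step 2 — sample variances and covariances s[i,j] = (1/(n-1)) · Σ_k (x_{k,i} - mean_i) · (x_{k,j} - mean_j), with n-1 = 4:
  s[X,X] = ((-1.8)·(-1.8) + (2.2)·(2.2) + (0.2)·(0.2) + (-2.8)·(-2.8) + (2.2)·(2.2)) / 4 = 20.8/4 = 5.2
  s[X,Y] = ((-1.8)·(0.8) + (2.2)·(1.8) + (0.2)·(-1.2) + (-2.8)·(-1.2) + (2.2)·(-0.2)) / 4 = 5.2/4 = 1.3
  s[Y,Y] = ((0.8)·(0.8) + (1.8)·(1.8) + (-1.2)·(-1.2) + (-1.2)·(-1.2) + (-0.2)·(-0.2)) / 4 = 6.8/4 = 1.7
  Sample standard deviations s_i = √(s[i,i]):
  s(X) = √(5.2) = 2.2804
  s(Y) = √(1.7) = 1.3038

Step 3 — r_{ij} = s_{ij} / (s_i · s_j):
  r[X,X] = 1 (diagonal).
  r[X,Y] = 1.3 / (2.2804 · 1.3038) = 1.3 / 2.9732 = 0.4372
  r[Y,Y] = 1 (diagonal).

R is symmetric with unit diagonal. Assembling:

R = [[1, 0.4372],
 [0.4372, 1]]


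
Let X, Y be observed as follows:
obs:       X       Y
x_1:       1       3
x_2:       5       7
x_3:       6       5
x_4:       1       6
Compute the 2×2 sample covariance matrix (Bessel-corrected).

Step 1 — column means:
  mean(X) = (1 + 5 + 6 + 1) / 4 = 13/4 = 3.25
  mean(Y) = (3 + 7 + 5 + 6) / 4 = 21/4 = 5.25

Step 2 — sample covariance S[i,j] = (1/(n-1)) · Σ_k (x_{k,i} - mean_i) · (x_{k,j} - mean_j), with n-1 = 3.
  S[X,X] = ((-2.25)·(-2.25) + (1.75)·(1.75) + (2.75)·(2.75) + (-2.25)·(-2.25)) / 3 = 20.75/3 = 6.9167
  S[X,Y] = ((-2.25)·(-2.25) + (1.75)·(1.75) + (2.75)·(-0.25) + (-2.25)·(0.75)) / 3 = 5.75/3 = 1.9167
  S[Y,Y] = ((-2.25)·(-2.25) + (1.75)·(1.75) + (-0.25)·(-0.25) + (0.75)·(0.75)) / 3 = 8.75/3 = 2.9167

S is symmetric (S[j,i] = S[i,j]). Assembling:

S = [[6.9167, 1.9167],
 [1.9167, 2.9167]]


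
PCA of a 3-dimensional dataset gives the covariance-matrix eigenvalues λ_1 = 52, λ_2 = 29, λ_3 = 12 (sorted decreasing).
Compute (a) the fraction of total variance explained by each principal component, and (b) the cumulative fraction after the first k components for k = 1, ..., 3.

Step 1 — total variance = trace(Sigma) = Σ λ_i = 52 + 29 + 12 = 93.

Step 2 — fraction explained by component i = λ_i / Σ λ:
  PC1: 52/93 = 0.5591
  PC2: 29/93 = 0.3118
  PC3: 12/93 = 0.129

Step 3 — cumulative fraction after k components = (λ_1 + ... + λ_k) / Σ λ:
  k = 1: 52/93 = 0.5591
  k = 2: (52 + 29)/93 = 81/93 = 0.871
  k = 3: (52 + 29 + 12)/93 = 93/93 = 1

Summary (fraction, with percent):

explained: PC1 0.5591 (55.91%), PC2 0.3118 (31.18%), PC3 0.129 (12.9%);  cumulative: 0.5591, 0.871, 1


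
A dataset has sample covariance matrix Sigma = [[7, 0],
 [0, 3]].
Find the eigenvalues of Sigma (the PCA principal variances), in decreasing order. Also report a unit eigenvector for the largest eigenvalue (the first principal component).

Step 1 — characteristic polynomial of 2×2 Sigma:
  det(Sigma - λI) = λ² - trace · λ + det = 0.
  trace = 7 + 3 = 10, det = 7·3 - (0)² = 21.
Step 2 — discriminant:
  Δ = trace² - 4·det = 100 - 84 = 16.
Step 3 — eigenvalues:
  λ = (trace ± √Δ)/2 = (10 ± 4)/2,
  λ_1 = 7,  λ_2 = 3.

Step 4 — unit eigenvector for λ_1: Sigma is diagonal, so its eigenvectors are the coordinate axes. λ_1 = 7 is the diagonal entry on the first coordinate axis, hence
  v_1 = (1, 0) (||v_1|| = 1).

λ_1 = 7,  λ_2 = 3;  v_1 ≈ (1, 0)


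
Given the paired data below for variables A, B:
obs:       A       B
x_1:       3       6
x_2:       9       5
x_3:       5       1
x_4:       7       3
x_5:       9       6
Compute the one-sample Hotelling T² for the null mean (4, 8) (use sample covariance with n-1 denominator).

Step 1 — sample mean vector:
  mean(A) = (3 + 9 + 5 + 7 + 9) / 5 = 33/5 = 6.6
  mean(B) = (6 + 5 + 1 + 3 + 6) / 5 = 21/5 = 4.2
  x̄ = (6.6, 4.2),  deviation x̄ - mu_0 = (6.6, 4.2) - (4, 8) = (2.6, -3.8).

Step 2 — sample covariance matrix, S[i,j] = (1/(n-1)) · Σ_k (x_{k,i} - mean_i) · (x_{k,j} - mean_j), divisor n-1 = 4:
  S[A,A] = ((-3.6)·(-3.6) + (2.4)·(2.4) + (-1.6)·(-1.6) + (0.4)·(0.4) + (2.4)·(2.4)) / 4 = 27.2/4 = 6.8
  S[A,B] = ((-3.6)·(1.8) + (2.4)·(0.8) + (-1.6)·(-3.2) + (0.4)·(-1.2) + (2.4)·(1.8)) / 4 = 4.4/4 = 1.1
  S[B,B] = ((1.8)·(1.8) + (0.8)·(0.8) + (-3.2)·(-3.2) + (-1.2)·(-1.2) + (1.8)·(1.8)) / 4 = 18.8/4 = 4.7
  S = [[6.8, 1.1],
 [1.1, 4.7]].

Step 3 — invert S. det(S) = 6.8·4.7 - (1.1)² = 30.75.
  S^{-1} = (1/det) · [[d, -b], [-b, a]] = [[0.1528, -0.0358],
 [-0.0358, 0.2211]].

Step 4 — quadratic form (x̄ - mu_0)^T · S^{-1} · (x̄ - mu_0):
  S^{-1} · (x̄ - mu_0) = (0.5333, -0.9333),
  (x̄ - mu_0)^T · [...] = (2.6)·(0.5333) + (-3.8)·(-0.9333) = 4.9333.

Step 5 — scale by n: T² = 5 · 4.9333 = 24.6667.

T² ≈ 24.6667


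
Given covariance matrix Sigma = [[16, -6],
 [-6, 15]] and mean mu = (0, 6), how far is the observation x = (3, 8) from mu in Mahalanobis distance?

Step 1 — centre the observation: (x - mu) = (3, 2).

Step 2 — invert Sigma. det(Sigma) = 16·15 - (-6)² = 204.
  Sigma^{-1} = (1/det) · [[d, -b], [-b, a]] = [[0.0735, 0.0294],
 [0.0294, 0.0784]].

Step 3 — form the quadratic (x - mu)^T · Sigma^{-1} · (x - mu):
  Sigma^{-1} · (x - mu) = (0.2794, 0.2451).
  (x - mu)^T · [Sigma^{-1} · (x - mu)] = (3)·(0.2794) + (2)·(0.2451) = 1.3284.

Step 4 — take square root: d = √(1.3284) ≈ 1.1526.

d(x, mu) = √(1.3284) ≈ 1.1526


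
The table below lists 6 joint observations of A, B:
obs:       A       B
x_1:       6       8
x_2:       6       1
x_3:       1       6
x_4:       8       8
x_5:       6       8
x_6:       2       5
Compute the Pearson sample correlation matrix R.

Step 1 — column means:
  mean(A) = (6 + 6 + 1 + 8 + 6 + 2) / 6 = 29/6 = 4.8333
  mean(B) = (8 + 1 + 6 + 8 + 8 + 5) / 6 = 36/6 = 6

Step 2 — sample variances and covariances s[i,j] = (1/(n-1)) · Σ_k (x_{k,i} - mean_i) · (x_{k,j} - mean_j), with n-1 = 5:
  s[A,A] = ((1.1667)·(1.1667) + (1.1667)·(1.1667) + (-3.8333)·(-3.8333) + (3.1667)·(3.1667) + (1.1667)·(1.1667) + (-2.8333)·(-2.8333)) / 5 = 36.8333/5 = 7.3667
  s[A,B] = ((1.1667)·(2) + (1.1667)·(-5) + (-3.8333)·(0) + (3.1667)·(2) + (1.1667)·(2) + (-2.8333)·(-1)) / 5 = 8/5 = 1.6
  s[B,B] = ((2)·(2) + (-5)·(-5) + (0)·(0) + (2)·(2) + (2)·(2) + (-1)·(-1)) / 5 = 38/5 = 7.6
  Sample standard deviations s_i = √(s[i,i]):
  s(A) = √(7.3667) = 2.7142
  s(B) = √(7.6) = 2.7568

Step 3 — r_{ij} = s_{ij} / (s_i · s_j):
  r[A,A] = 1 (diagonal).
  r[A,B] = 1.6 / (2.7142 · 2.7568) = 1.6 / 7.4824 = 0.2138
  r[B,B] = 1 (diagonal).

R is symmetric with unit diagonal. Assembling:

R = [[1, 0.2138],
 [0.2138, 1]]


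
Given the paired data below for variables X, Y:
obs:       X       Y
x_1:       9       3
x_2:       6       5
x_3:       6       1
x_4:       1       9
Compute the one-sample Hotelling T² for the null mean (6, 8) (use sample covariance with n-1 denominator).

Step 1 — sample mean vector:
  mean(X) = (9 + 6 + 6 + 1) / 4 = 22/4 = 5.5
  mean(Y) = (3 + 5 + 1 + 9) / 4 = 18/4 = 4.5
  x̄ = (5.5, 4.5),  deviation x̄ - mu_0 = (5.5, 4.5) - (6, 8) = (-0.5, -3.5).

Step 2 — sample covariance matrix, S[i,j] = (1/(n-1)) · Σ_k (x_{k,i} - mean_i) · (x_{k,j} - mean_j), divisor n-1 = 3:
  S[X,X] = ((3.5)·(3.5) + (0.5)·(0.5) + (0.5)·(0.5) + (-4.5)·(-4.5)) / 3 = 33/3 = 11
  S[X,Y] = ((3.5)·(-1.5) + (0.5)·(0.5) + (0.5)·(-3.5) + (-4.5)·(4.5)) / 3 = -27/3 = -9
  S[Y,Y] = ((-1.5)·(-1.5) + (0.5)·(0.5) + (-3.5)·(-3.5) + (4.5)·(4.5)) / 3 = 35/3 = 11.6667
  S = [[11, -9],
 [-9, 11.6667]].

Step 3 — invert S. det(S) = 11·11.6667 - (-9)² = 47.3333.
  S^{-1} = (1/det) · [[d, -b], [-b, a]] = [[0.2465, 0.1901],
 [0.1901, 0.2324]].

Step 4 — quadratic form (x̄ - mu_0)^T · S^{-1} · (x̄ - mu_0):
  S^{-1} · (x̄ - mu_0) = (-0.7887, -0.9085),
  (x̄ - mu_0)^T · [...] = (-0.5)·(-0.7887) + (-3.5)·(-0.9085) = 3.5739.

Step 5 — scale by n: T² = 4 · 3.5739 = 14.2958.

T² ≈ 14.2958


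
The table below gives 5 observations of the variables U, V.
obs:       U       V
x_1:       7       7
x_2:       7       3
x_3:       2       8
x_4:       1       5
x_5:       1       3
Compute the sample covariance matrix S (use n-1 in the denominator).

Step 1 — column means:
  mean(U) = (7 + 7 + 2 + 1 + 1) / 5 = 18/5 = 3.6
  mean(V) = (7 + 3 + 8 + 5 + 3) / 5 = 26/5 = 5.2

Step 2 — sample covariance S[i,j] = (1/(n-1)) · Σ_k (x_{k,i} - mean_i) · (x_{k,j} - mean_j), with n-1 = 4.
  S[U,U] = ((3.4)·(3.4) + (3.4)·(3.4) + (-1.6)·(-1.6) + (-2.6)·(-2.6) + (-2.6)·(-2.6)) / 4 = 39.2/4 = 9.8
  S[U,V] = ((3.4)·(1.8) + (3.4)·(-2.2) + (-1.6)·(2.8) + (-2.6)·(-0.2) + (-2.6)·(-2.2)) / 4 = 0.4/4 = 0.1
  S[V,V] = ((1.8)·(1.8) + (-2.2)·(-2.2) + (2.8)·(2.8) + (-0.2)·(-0.2) + (-2.2)·(-2.2)) / 4 = 20.8/4 = 5.2

S is symmetric (S[j,i] = S[i,j]). Assembling:

S = [[9.8, 0.1],
 [0.1, 5.2]]


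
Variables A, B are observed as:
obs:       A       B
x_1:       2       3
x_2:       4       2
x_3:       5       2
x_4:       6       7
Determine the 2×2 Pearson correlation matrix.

Step 1 — column means:
  mean(A) = (2 + 4 + 5 + 6) / 4 = 17/4 = 4.25
  mean(B) = (3 + 2 + 2 + 7) / 4 = 14/4 = 3.5

Step 2 — sample variances and covariances s[i,j] = (1/(n-1)) · Σ_k (x_{k,i} - mean_i) · (x_{k,j} - mean_j), with n-1 = 3:
  s[A,A] = ((-2.25)·(-2.25) + (-0.25)·(-0.25) + (0.75)·(0.75) + (1.75)·(1.75)) / 3 = 8.75/3 = 2.9167
  s[A,B] = ((-2.25)·(-0.5) + (-0.25)·(-1.5) + (0.75)·(-1.5) + (1.75)·(3.5)) / 3 = 6.5/3 = 2.1667
  s[B,B] = ((-0.5)·(-0.5) + (-1.5)·(-1.5) + (-1.5)·(-1.5) + (3.5)·(3.5)) / 3 = 17/3 = 5.6667
  Sample standard deviations s_i = √(s[i,i]):
  s(A) = √(2.9167) = 1.7078
  s(B) = √(5.6667) = 2.3805

Step 3 — r_{ij} = s_{ij} / (s_i · s_j):
  r[A,A] = 1 (diagonal).
  r[A,B] = 2.1667 / (1.7078 · 2.3805) = 2.1667 / 4.0654 = 0.5329
  r[B,B] = 1 (diagonal).

R is symmetric with unit diagonal. Assembling:

R = [[1, 0.5329],
 [0.5329, 1]]


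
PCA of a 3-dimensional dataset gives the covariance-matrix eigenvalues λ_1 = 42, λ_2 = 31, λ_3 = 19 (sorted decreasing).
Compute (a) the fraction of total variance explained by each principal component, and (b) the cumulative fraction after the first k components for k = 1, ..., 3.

Step 1 — total variance = trace(Sigma) = Σ λ_i = 42 + 31 + 19 = 92.

Step 2 — fraction explained by component i = λ_i / Σ λ:
  PC1: 42/92 = 0.4565
  PC2: 31/92 = 0.337
  PC3: 19/92 = 0.2065

Step 3 — cumulative fraction after k components = (λ_1 + ... + λ_k) / Σ λ:
  k = 1: 42/92 = 0.4565
  k = 2: (42 + 31)/92 = 73/92 = 0.7935
  k = 3: (42 + 31 + 19)/92 = 92/92 = 1

Summary (fraction, with percent):

explained: PC1 0.4565 (45.65%), PC2 0.337 (33.7%), PC3 0.2065 (20.65%);  cumulative: 0.4565, 0.7935, 1


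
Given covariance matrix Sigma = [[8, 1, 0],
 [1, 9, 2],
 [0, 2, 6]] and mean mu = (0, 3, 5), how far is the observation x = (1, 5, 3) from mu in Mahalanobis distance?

Step 1 — centre the observation: (x - mu) = (1, 2, -2).

Step 2 — invert Sigma (cofactor / det for 3×3, or solve directly):
  Sigma^{-1} = [[0.1269, -0.0152, 0.0051],
 [-0.0152, 0.1218, -0.0406],
 [0.0051, -0.0406, 0.1802]].

Step 3 — form the quadratic (x - mu)^T · Sigma^{-1} · (x - mu):
  Sigma^{-1} · (x - mu) = (0.0863, 0.3096, -0.4365).
  (x - mu)^T · [Sigma^{-1} · (x - mu)] = (1)·(0.0863) + (2)·(0.3096) + (-2)·(-0.4365) = 1.5787.

Step 4 — take square root: d = √(1.5787) ≈ 1.2565.

d(x, mu) = √(1.5787) ≈ 1.2565


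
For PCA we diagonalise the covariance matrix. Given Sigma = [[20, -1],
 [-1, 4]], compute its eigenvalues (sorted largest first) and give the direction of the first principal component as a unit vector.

Step 1 — characteristic polynomial of 2×2 Sigma:
  det(Sigma - λI) = λ² - trace · λ + det = 0.
  trace = 20 + 4 = 24, det = 20·4 - (-1)² = 79.
Step 2 — discriminant:
  Δ = trace² - 4·det = 576 - 316 = 260.
Step 3 — eigenvalues:
  λ = (trace ± √Δ)/2 = (24 ± 16.1245)/2,
  λ_1 = 20.0623,  λ_2 = 3.9377.

Step 4 — unit eigenvector for λ_1: solve (Sigma - λ_1 I)v = 0. First row:
  (20 - 20.0623)·v_x + (-1)·v_y = 0, i.e. (-0.0623)·v_x + (-1)·v_y = 0,
  so v ∝ (b, λ_1 - a) = (-1, 0.0623); multiply by -1 so the first entry is positive: u = (1, -0.0623).
  ||u|| = √((1)² + (-0.0623)²) = √(1.0039) ≈ 1.0019,
  v_1 = u/||u|| ≈ (0.9981, -0.0621) (||v_1|| = 1).

λ_1 = 20.0623,  λ_2 = 3.9377;  v_1 ≈ (0.9981, -0.0621)


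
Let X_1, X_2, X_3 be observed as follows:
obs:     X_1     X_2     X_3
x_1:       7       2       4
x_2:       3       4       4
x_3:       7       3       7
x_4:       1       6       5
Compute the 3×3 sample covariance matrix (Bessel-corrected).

Step 1 — column means:
  mean(X_1) = (7 + 3 + 7 + 1) / 4 = 18/4 = 4.5
  mean(X_2) = (2 + 4 + 3 + 6) / 4 = 15/4 = 3.75
  mean(X_3) = (4 + 4 + 7 + 5) / 4 = 20/4 = 5

Step 2 — sample covariance S[i,j] = (1/(n-1)) · Σ_k (x_{k,i} - mean_i) · (x_{k,j} - mean_j), with n-1 = 3.
  S[X_1,X_1] = ((2.5)·(2.5) + (-1.5)·(-1.5) + (2.5)·(2.5) + (-3.5)·(-3.5)) / 3 = 27/3 = 9
  S[X_1,X_2] = ((2.5)·(-1.75) + (-1.5)·(0.25) + (2.5)·(-0.75) + (-3.5)·(2.25)) / 3 = -14.5/3 = -4.8333
  S[X_1,X_3] = ((2.5)·(-1) + (-1.5)·(-1) + (2.5)·(2) + (-3.5)·(0)) / 3 = 4/3 = 1.3333
  S[X_2,X_2] = ((-1.75)·(-1.75) + (0.25)·(0.25) + (-0.75)·(-0.75) + (2.25)·(2.25)) / 3 = 8.75/3 = 2.9167
  S[X_2,X_3] = ((-1.75)·(-1) + (0.25)·(-1) + (-0.75)·(2) + (2.25)·(0)) / 3 = 0/3 = 0
  S[X_3,X_3] = ((-1)·(-1) + (-1)·(-1) + (2)·(2) + (0)·(0)) / 3 = 6/3 = 2

S is symmetric (S[j,i] = S[i,j]). Assembling:

S = [[9, -4.8333, 1.3333],
 [-4.8333, 2.9167, 0],
 [1.3333, 0, 2]]
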